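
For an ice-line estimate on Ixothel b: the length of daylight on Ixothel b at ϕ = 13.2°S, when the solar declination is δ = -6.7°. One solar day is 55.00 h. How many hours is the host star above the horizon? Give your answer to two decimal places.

cos h₀ = −tan ϕ · tan δ = −tan(-13.2°) × tan(-6.700°) = -0.0276, so h₀ = 1.5984 rad = 91.58°.
Daylight = 2h₀/(2π) × 55.00 h = (1.5984/π) × 55.00 = 27.98 h.

27.98 h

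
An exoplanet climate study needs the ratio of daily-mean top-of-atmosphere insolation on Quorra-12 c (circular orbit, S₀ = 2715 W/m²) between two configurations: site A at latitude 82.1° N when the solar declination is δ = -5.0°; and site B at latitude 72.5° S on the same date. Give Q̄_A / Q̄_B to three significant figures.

— Configuration A (φ=+82.1°):
cos H₀ = −tan(+82.1°) tan(-5.000°) = 0.6305, H₀ = 0.8886 rad.
Bracket: H₀ sin φ sin δ + cos φ cos δ sin H₀ = 0.8886×0.99051×-0.08716 + 0.13744×0.99619×0.77619 = -0.076715 + 0.106273 = 0.029558.
Q̄ = (S₀/π) × [bracket] = (2715/π) × 0.029558 = 25.544 W/m².
— Configuration B (φ=-72.5°):
cos H₀ = −tan(-72.5°) tan(-5.000°) = -0.2775, H₀ = 1.8520 rad.
Bracket: H₀ sin φ sin δ + cos φ cos δ sin H₀ = 1.8520×-0.95372×-0.08716 + 0.30071×0.99619×0.96073 = 0.153950 + 0.287800 = 0.441750.
Q̄ = (S₀/π) × [bracket] = (2715/π) × 0.441750 = 381.77 W/m².
Ratio Q̄_A / Q̄_B = 25.544 / 381.77 = 0.06691.

Q̄_A / Q̄_B ≈ 0.0669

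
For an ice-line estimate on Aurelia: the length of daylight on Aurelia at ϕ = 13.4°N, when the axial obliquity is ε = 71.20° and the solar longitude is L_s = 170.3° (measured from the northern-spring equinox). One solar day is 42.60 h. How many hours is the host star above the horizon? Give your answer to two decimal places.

Solar declination: sin δ = sin ε · sin L_s = sin 71.20° × sin 170.3° = 0.15950, so δ = +9.178°.
cos h₀ = −tan ϕ · tan δ = −tan(+13.4°) × tan(+9.178°) = -0.0385, so h₀ = 1.6093 rad = 92.21°.
Daylight = 2h₀/(2π) × 42.60 h = (1.6093/π) × 42.60 = 21.82 h.

21.82 h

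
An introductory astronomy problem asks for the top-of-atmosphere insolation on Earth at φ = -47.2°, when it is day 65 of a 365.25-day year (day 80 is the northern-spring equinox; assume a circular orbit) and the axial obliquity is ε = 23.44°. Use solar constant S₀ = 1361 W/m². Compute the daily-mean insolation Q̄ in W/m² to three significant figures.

Q̄ ≈ 345 W/m²

Solar longitude: λ_s = 360° × (65 − 80)/365.25 = -14.784°, i.e. -14.784° + 360° = 345.216°.
sin δ = sin 23.44° × sin 345.216° = -0.10151, so δ = -5.826°.
cos H₀ = −tan(-47.2°) tan(-5.826°) = -0.1102, H₀ = 1.6812 rad.
Bracket: H₀ sin φ sin δ + cos φ cos δ sin H₀ = 1.6812×-0.73373×-0.10151 + 0.67944×0.99483×0.99391 = 0.125217 + 0.671811 = 0.797028.
Q̄ = (S₀/π) × [bracket] = (1361/π) × 0.797028 = 345.3 W/m².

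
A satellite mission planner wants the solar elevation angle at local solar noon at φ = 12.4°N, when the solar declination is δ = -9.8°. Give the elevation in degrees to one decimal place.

67.8°

At local noon the hour angle is zero, so the zenith angle equals |φ − δ| = |+12.4° − (-9.800°)| = 22.200°.
Elevation = 90° − 22.200° = 67.8°.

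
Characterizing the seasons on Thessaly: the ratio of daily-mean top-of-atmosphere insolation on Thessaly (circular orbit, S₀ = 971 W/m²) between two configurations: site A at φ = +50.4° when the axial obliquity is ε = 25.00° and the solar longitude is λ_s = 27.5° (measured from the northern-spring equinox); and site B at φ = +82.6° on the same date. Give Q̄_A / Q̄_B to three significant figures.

— Configuration A (φ=+50.4°):
Solar declination: sin δ = sin ε · sin λ_s = sin 25.00° × sin 27.5° = 0.19514, so δ = +11.253°.
cos H₀ = −tan(+50.4°) tan(+11.253°) = -0.2405, H₀ = 1.8137 rad.
Bracket: H₀ sin φ sin δ + cos φ cos δ sin H₀ = 1.8137×0.77051×0.19514 + 0.63742×0.98077×0.97065 = 0.272703 + 0.606814 = 0.879517.
Q̄ = (S₀/π) × [bracket] = (971/π) × 0.879517 = 271.84 W/m².
— Configuration B (φ=+82.6°):
cos H₀ = −tan(+82.6°) tan(+11.253°) = -1.5320 ≤ −1 ⇒ polar day, H₀ = π.
Bracket: H₀ sin φ sin δ + cos φ cos δ sin H₀ = 3.1416×0.99167×0.19514 + 0.12880×0.98077×0.00000 = 0.607945 + 0.000000 = 0.607945.
Q̄ = (S₀/π) × [bracket] = (971/π) × 0.607945 = 187.90 W/m².
Ratio Q̄_A / Q̄_B = 271.84 / 187.90 = 1.447.

Q̄_A / Q̄_B ≈ 1.45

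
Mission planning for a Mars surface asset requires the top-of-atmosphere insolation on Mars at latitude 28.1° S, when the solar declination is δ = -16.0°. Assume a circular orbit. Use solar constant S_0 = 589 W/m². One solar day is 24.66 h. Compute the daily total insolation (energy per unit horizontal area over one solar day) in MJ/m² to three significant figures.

17.7 MJ/m²

cos h₀ = −tan(-28.1°) tan(-16.000°) = -0.1531, h₀ = 1.7245 rad.
Bracket: h₀ sin ϕ sin δ + cos ϕ cos δ sin h₀ = 1.7245×-0.47101×-0.27564 + 0.88213×0.96126×0.98821 = 0.223890 + 0.837959 = 1.061849.
Q̄ = (S_0/π) × [bracket] = (589/π) × 1.061849 = 199.08 W/m².
Daily total = Q̄ × 24.66 h × 3600 s/h = 199.08 × 24.66 × 3600 / 10⁶ = 17.67 MJ/m².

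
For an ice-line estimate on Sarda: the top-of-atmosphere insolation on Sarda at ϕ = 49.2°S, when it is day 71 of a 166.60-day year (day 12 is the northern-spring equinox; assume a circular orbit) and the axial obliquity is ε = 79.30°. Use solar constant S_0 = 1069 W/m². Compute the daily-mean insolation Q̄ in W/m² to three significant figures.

Solar longitude: L_s = 360° × (71 − 12)/166.60 = 127.491°.
sin δ = sin 79.30° × sin 127.491° = 0.77965, so δ = +51.229°.
cos h₀ = −tan(-49.2°) tan(+51.229°) = 1.4424 ≥ 1 ⇒ polar night, h₀ = 0 and Q̄ = 0.

Q̄ ≈ 0.00 W/m²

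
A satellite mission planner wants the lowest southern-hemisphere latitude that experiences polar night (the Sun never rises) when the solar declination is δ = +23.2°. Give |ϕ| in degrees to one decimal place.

Polar night requires cos h₀ = −tan ϕ tan δ ≥ 1, i.e. tan ϕ tan δ ≤ −1.
The boundary is |tan ϕ| · |tan δ| = 1, so |ϕ| = 90° − |δ| = 90° − 23.2° = 66.8° in the southern hemisphere.

|ϕ| = 66.8°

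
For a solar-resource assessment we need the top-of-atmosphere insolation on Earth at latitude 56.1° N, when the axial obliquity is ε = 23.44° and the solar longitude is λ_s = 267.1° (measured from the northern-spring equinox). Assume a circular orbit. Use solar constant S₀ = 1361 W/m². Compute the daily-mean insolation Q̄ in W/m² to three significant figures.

Solar declination: sin δ = sin ε · sin λ_s = sin 23.44° × sin 267.1° = -0.39728, so δ = -23.408°.
cos H₀ = −tan(+56.1°) tan(-23.408°) = 0.6442, H₀ = 0.8708 rad.
Bracket: H₀ sin φ sin δ + cos φ cos δ sin H₀ = 0.8708×0.83001×-0.39728 + 0.55775×0.91770×0.76483 = -0.287143 + 0.391476 = 0.104333.
Q̄ = (S₀/π) × [bracket] = (1361/π) × 0.104333 = 45.20 W/m².

Q̄ ≈ 45.2 W/m²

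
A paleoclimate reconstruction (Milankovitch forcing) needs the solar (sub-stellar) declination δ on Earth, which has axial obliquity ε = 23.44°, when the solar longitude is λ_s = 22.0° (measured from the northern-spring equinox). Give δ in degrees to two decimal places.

sin δ = sin ε · sin λ_s = sin 23.44° × sin 22.0° = 0.149014.
δ = arcsin(0.149014) = +8.57°.

δ = +8.57°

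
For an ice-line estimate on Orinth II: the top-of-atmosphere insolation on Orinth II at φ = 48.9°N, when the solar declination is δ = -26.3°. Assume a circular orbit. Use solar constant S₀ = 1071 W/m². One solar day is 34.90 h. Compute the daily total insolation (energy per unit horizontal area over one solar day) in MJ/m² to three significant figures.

cos H₀ = −tan(+48.9°) tan(-26.300°) = 0.5665, H₀ = 0.9685 rad.
Bracket: H₀ sin φ sin δ + cos φ cos δ sin H₀ = 0.9685×0.75356×-0.44307 + 0.65738×0.89649×0.82403 = -0.323363 + 0.485629 = 0.162266.
Q̄ = (S₀/π) × [bracket] = (1071/π) × 0.162266 = 55.318 W/m².
Daily total = Q̄ × 34.90 h × 3600 s/h = 55.318 × 34.90 × 3600 / 10⁶ = 6.950 MJ/m².

6.95 MJ/m²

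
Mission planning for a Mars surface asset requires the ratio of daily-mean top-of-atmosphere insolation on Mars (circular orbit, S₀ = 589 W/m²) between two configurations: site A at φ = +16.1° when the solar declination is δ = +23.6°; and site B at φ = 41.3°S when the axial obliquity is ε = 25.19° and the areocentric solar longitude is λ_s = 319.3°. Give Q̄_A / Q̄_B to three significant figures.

Q̄_A / Q̄_B ≈ 1.03

— Configuration A (φ=+16.1°):
cos H₀ = −tan(+16.1°) tan(+23.600°) = -0.1261, H₀ = 1.6972 rad.
Bracket: H₀ sin φ sin δ + cos φ cos δ sin H₀ = 1.6972×0.27731×0.40035 + 0.96078×0.91636×0.99202 = 0.188425 + 0.873395 = 1.061820.
Q̄ = (S₀/π) × [bracket] = (589/π) × 1.061820 = 199.07 W/m².
— Configuration B (φ=-41.3°):
sin δ = sin 25.19° × sin 319.3° = -0.27755, so δ = -16.114°.
cos H₀ = −tan(-41.3°) tan(-16.114°) = -0.2538, H₀ = 1.8274 rad.
Bracket: H₀ sin φ sin δ + cos φ cos δ sin H₀ = 1.8274×-0.66000×-0.27755 + 0.75126×0.96071×0.96726 = 0.334749 + 0.698113 = 1.032862.
Q̄ = (S₀/π) × [bracket] = (589/π) × 1.032862 = 193.65 W/m².
Ratio Q̄_A / Q̄_B = 199.07 / 193.65 = 1.028.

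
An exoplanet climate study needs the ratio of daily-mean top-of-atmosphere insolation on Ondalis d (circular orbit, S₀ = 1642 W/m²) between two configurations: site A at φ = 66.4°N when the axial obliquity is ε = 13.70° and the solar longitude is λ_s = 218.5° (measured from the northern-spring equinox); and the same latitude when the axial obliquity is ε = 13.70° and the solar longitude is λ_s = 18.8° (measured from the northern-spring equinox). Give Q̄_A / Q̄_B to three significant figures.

— Configuration A (φ=+66.4°):
Solar declination: sin δ = sin ε · sin λ_s = sin 13.70° × sin 218.5° = -0.14744, so δ = -8.478°.
cos H₀ = −tan(+66.4°) tan(-8.478°) = 0.3412, H₀ = 1.2226 rad.
Bracket: H₀ sin φ sin δ + cos φ cos δ sin H₀ = 1.2226×0.91636×-0.14744 + 0.40035×0.98907×0.93999 = -0.165183 + 0.372212 = 0.207029.
Q̄ = (S₀/π) × [bracket] = (1642/π) × 0.207029 = 108.21 W/m².
— Configuration B (φ=+66.4°):
Solar declination: sin δ = sin ε · sin λ_s = sin 13.70° × sin 18.8° = 0.07632, so δ = +4.377°.
cos H₀ = −tan(+66.4°) tan(+4.377°) = -0.1752, H₀ = 1.7469 rad.
Bracket: H₀ sin φ sin δ + cos φ cos δ sin H₀ = 1.7469×0.91636×0.07632 + 0.40035×0.99708×0.98453 = 0.122172 + 0.393006 = 0.515178.
Q̄ = (S₀/π) × [bracket] = (1642/π) × 0.515178 = 269.27 W/m².
Ratio Q̄_A / Q̄_B = 108.21 / 269.27 = 0.4019.

Q̄_A / Q̄_B ≈ 0.402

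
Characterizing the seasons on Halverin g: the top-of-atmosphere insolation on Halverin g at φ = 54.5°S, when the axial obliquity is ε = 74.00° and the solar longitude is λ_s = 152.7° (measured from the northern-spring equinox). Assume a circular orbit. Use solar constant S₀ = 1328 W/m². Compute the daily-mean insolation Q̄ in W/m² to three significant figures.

Solar declination: sin δ = sin ε · sin λ_s = sin 74.00° × sin 152.7° = 0.44088, so δ = +26.160°.
cos H₀ = −tan(-54.5°) tan(+26.160°) = 0.6886, H₀ = 0.8112 rad.
Bracket: H₀ sin φ sin δ + cos φ cos δ sin H₀ = 0.8112×-0.81412×0.44088 + 0.58070×0.89756×0.72511 = -0.291163 + 0.377937 = 0.086774.
Q̄ = (S₀/π) × [bracket] = (1328/π) × 0.086774 = 36.68 W/m².

Q̄ ≈ 36.7 W/m²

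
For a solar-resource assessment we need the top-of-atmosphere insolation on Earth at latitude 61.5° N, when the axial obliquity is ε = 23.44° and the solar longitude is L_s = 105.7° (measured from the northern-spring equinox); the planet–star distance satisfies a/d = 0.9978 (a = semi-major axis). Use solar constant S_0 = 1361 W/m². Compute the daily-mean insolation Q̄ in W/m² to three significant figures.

Solar declination: sin δ = sin ε · sin L_s = sin 23.44° × sin 105.7° = 0.38295, so δ = +22.516°.
cos h₀ = −tan(+61.5°) tan(+22.516°) = -0.7635, h₀ = 2.4395 rad.
Bracket: h₀ sin ϕ sin δ + cos ϕ cos δ sin h₀ = 2.4395×0.87882×0.38295 + 0.47716×0.92377×0.64580 = 0.820999 + 0.284660 = 1.105659.
Inverse-square distance factor (a/d)² = 0.9978² = 0.995605.
Q̄ = (S_0/π) × 0.995605 × [bracket] = (1361/π) × 0.995605 × 1.105659 = 476.9 W/m².

Q̄ ≈ 477 W/m²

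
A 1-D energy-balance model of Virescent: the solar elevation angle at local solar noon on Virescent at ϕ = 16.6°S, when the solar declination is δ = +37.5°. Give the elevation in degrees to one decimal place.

At local noon the hour angle is zero, so the zenith angle equals |ϕ − δ| = |-16.6° − (+37.500°)| = 54.100°.
Elevation = 90° − 54.100° = 35.9°.

35.9°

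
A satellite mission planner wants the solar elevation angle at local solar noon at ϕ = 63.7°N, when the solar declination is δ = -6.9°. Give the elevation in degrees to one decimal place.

At local noon the hour angle is zero, so the zenith angle equals |ϕ − δ| = |+63.7° − (-6.900°)| = 70.600°.
Elevation = 90° − 70.600° = 19.4°.

19.4°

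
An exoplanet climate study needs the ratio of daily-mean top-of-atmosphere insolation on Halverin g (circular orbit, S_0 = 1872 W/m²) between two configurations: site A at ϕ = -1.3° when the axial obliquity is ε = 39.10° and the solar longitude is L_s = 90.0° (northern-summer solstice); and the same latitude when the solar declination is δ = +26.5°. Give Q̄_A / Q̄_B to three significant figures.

Q̄_A / Q̄_B ≈ 0.857

— Configuration A (ϕ=-1.3°):
Solar declination: sin δ = sin ε · sin L_s = sin 39.10° × sin 90.0° = 0.63068, so δ = +39.100°.
cos h₀ = −tan(-1.3°) tan(+39.100°) = 0.0184, h₀ = 1.5524 rad.
Bracket: h₀ sin ϕ sin δ + cos ϕ cos δ sin h₀ = 1.5524×-0.02269×0.63068 + 0.99974×0.77605×0.99983 = -0.022215 + 0.775716 = 0.753501.
Q̄ = (S_0/π) × [bracket] = (1872/π) × 0.753501 = 448.99 W/m².
— Configuration B (ϕ=-1.3°):
cos h₀ = −tan(-1.3°) tan(+26.500°) = 0.0113, h₀ = 1.5595 rad.
Bracket: h₀ sin ϕ sin δ + cos ϕ cos δ sin h₀ = 1.5595×-0.02269×0.44620 + 0.99974×0.89493×0.99994 = -0.015789 + 0.894644 = 0.878855.
Q̄ = (S_0/π) × [bracket] = (1872/π) × 0.878855 = 523.69 W/m².
Ratio Q̄_A / Q̄_B = 448.99 / 523.69 = 0.8574.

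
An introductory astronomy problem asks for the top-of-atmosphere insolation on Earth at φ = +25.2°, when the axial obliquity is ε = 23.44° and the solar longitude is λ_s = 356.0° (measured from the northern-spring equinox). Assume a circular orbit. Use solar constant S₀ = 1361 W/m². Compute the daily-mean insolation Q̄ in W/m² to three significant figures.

Solar declination: sin δ = sin ε · sin λ_s = sin 23.44° × sin 356.0° = -0.02775, so δ = -1.590°.
cos H₀ = −tan(+25.2°) tan(-1.590°) = 0.0131, H₀ = 1.5577 rad.
Bracket: H₀ sin φ sin δ + cos φ cos δ sin H₀ = 1.5577×0.42578×-0.02775 + 0.90483×0.99961×0.99991 = -0.018405 + 0.904396 = 0.885991.
Q̄ = (S₀/π) × [bracket] = (1361/π) × 0.885991 = 383.8 W/m².

Q̄ ≈ 384 W/m²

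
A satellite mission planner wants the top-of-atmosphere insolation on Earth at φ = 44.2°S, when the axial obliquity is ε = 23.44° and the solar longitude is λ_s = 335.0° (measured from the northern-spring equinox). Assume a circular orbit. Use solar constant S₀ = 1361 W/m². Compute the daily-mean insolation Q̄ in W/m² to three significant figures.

Q̄ ≈ 390 W/m²

Solar declination: sin δ = sin ε · sin λ_s = sin 23.44° × sin 335.0° = -0.16811, so δ = -9.678°.
cos H₀ = −tan(-44.2°) tan(-9.678°) = -0.1658, H₀ = 1.7374 rad.
Bracket: H₀ sin φ sin δ + cos φ cos δ sin H₀ = 1.7374×-0.69717×-0.16811 + 0.71691×0.98577×0.98615 = 0.203625 + 0.696920 = 0.900545.
Q̄ = (S₀/π) × [bracket] = (1361/π) × 0.900545 = 390.1 W/m².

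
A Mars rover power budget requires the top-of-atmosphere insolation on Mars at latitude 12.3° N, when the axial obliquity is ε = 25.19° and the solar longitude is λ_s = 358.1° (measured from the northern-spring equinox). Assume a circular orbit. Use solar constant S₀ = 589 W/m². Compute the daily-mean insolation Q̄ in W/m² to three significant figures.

Solar declination: sin δ = sin ε · sin λ_s = sin 25.19° × sin 358.1° = -0.01411, so δ = -0.809°.
cos H₀ = −tan(+12.3°) tan(-0.809°) = 0.0031, H₀ = 1.5677 rad.
Bracket: H₀ sin φ sin δ + cos φ cos δ sin H₀ = 1.5677×0.21303×-0.01411 + 0.97705×0.99990×1.00000 = -0.004712 + 0.976952 = 0.972240.
Q̄ = (S₀/π) × [bracket] = (589/π) × 0.972240 = 182.3 W/m².

Q̄ ≈ 182 W/m²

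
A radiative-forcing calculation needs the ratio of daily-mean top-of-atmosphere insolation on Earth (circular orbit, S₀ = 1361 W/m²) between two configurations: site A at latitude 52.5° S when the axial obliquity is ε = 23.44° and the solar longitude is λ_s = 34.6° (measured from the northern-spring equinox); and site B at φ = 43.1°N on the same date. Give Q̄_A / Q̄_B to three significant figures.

— Configuration A (φ=-52.5°):
Solar declination: sin δ = sin ε · sin λ_s = sin 23.44° × sin 34.6° = 0.22588, so δ = +13.055°.
cos H₀ = −tan(-52.5°) tan(+13.055°) = 0.3022, H₀ = 1.2638 rad.
Bracket: H₀ sin φ sin δ + cos φ cos δ sin H₀ = 1.2638×-0.79335×0.22588 + 0.60876×0.97415×0.95325 = -0.226475 + 0.565300 = 0.338825.
Q̄ = (S₀/π) × [bracket] = (1361/π) × 0.338825 = 146.79 W/m².
— Configuration B (φ=+43.1°):
cos H₀ = −tan(+43.1°) tan(+13.055°) = -0.2170, H₀ = 1.7895 rad.
Bracket: H₀ sin φ sin δ + cos φ cos δ sin H₀ = 1.7895×0.68327×0.22588 + 0.73016×0.97415×0.97618 = 0.276186 + 0.694343 = 0.970529.
Q̄ = (S₀/π) × [bracket] = (1361/π) × 0.970529 = 420.45 W/m².
Ratio Q̄_A / Q̄_B = 146.79 / 420.45 = 0.3491.

Q̄_A / Q̄_B ≈ 0.349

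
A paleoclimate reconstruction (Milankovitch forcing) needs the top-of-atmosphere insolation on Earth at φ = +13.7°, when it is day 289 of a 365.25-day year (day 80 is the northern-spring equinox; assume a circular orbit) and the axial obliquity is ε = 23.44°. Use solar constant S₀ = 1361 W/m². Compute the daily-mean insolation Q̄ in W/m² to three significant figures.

Q̄ ≈ 387 W/m²

Solar longitude: λ_s = 360° × (289 − 80)/365.25 = 205.996°.
sin δ = sin 23.44° × sin 205.996° = -0.17435, so δ = -10.041°.
cos H₀ = −tan(+13.7°) tan(-10.041°) = 0.0432, H₀ = 1.5276 rad.
Bracket: H₀ sin φ sin δ + cos φ cos δ sin H₀ = 1.5276×0.23684×-0.17435 + 0.97155×0.98468×0.99907 = -0.063079 + 0.955776 = 0.892697.
Q̄ = (S₀/π) × [bracket] = (1361/π) × 0.892697 = 386.7 W/m².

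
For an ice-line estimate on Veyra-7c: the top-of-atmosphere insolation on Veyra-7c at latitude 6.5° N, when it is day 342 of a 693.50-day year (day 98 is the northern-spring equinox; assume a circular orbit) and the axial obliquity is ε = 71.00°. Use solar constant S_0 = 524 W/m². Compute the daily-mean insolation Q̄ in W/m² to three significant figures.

Q̄ ≈ 131 W/m²

Solar longitude: L_s = 360° × (342 − 98)/693.50 = 126.662°.
sin δ = sin 71.00° × sin 126.662° = 0.75847, so δ = +49.329°.
cos h₀ = −tan(+6.5°) tan(+49.329°) = -0.1326, h₀ = 1.7038 rad.
Bracket: h₀ sin ϕ sin δ + cos ϕ cos δ sin h₀ = 1.7038×0.11320×0.75847 + 0.99357×0.65171×0.99117 = 0.146286 + 0.641802 = 0.788088.
Q̄ = (S_0/π) × [bracket] = (524/π) × 0.788088 = 131.4 W/m².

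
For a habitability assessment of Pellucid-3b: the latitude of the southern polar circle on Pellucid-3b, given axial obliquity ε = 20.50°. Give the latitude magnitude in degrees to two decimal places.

69.50°

The polar circle is the lowest latitude that experiences at least one full rotation of continuous darkness at the northern-summer solstice; it lies at |ϕ| = 90° − ε = 90° − 20.50° = 69.50°.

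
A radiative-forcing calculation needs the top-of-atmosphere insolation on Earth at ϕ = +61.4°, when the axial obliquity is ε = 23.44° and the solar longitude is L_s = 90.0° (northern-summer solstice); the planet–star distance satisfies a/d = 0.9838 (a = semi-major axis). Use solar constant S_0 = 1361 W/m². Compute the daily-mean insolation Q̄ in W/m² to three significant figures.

Solar declination: sin δ = sin ε · sin L_s = sin 23.44° × sin 90.0° = 0.39779, so δ = +23.440°.
cos h₀ = −tan(+61.4°) tan(+23.440°) = -0.7952, h₀ = 2.4902 rad.
Bracket: h₀ sin ϕ sin δ + cos ϕ cos δ sin h₀ = 2.4902×0.87798×0.39779 + 0.47869×0.91748×0.60632 = 0.869706 + 0.266289 = 1.135995.
Inverse-square distance factor (a/d)² = 0.9838² = 0.967862.
Q̄ = (S_0/π) × 0.967862 × [bracket] = (1361/π) × 0.967862 × 1.135995 = 476.3 W/m².

Q̄ ≈ 476 W/m²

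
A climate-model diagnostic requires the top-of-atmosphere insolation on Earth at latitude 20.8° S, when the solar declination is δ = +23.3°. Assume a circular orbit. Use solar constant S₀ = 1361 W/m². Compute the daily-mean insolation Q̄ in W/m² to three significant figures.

Q̄ ≈ 281 W/m²

cos H₀ = −tan(-20.8°) tan(+23.300°) = 0.1636, H₀ = 1.4065 rad.
Bracket: H₀ sin φ sin δ + cos φ cos δ sin H₀ = 1.4065×-0.35511×0.39555 + 0.93483×0.91845×0.98653 = -0.197562 + 0.847029 = 0.649467.
Q̄ = (S₀/π) × [bracket] = (1361/π) × 0.649467 = 281.4 W/m².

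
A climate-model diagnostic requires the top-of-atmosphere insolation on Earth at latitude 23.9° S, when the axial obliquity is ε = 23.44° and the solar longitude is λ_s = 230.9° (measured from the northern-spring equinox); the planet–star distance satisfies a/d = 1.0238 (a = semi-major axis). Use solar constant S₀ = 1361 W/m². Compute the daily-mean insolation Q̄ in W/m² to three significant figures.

Solar declination: sin δ = sin ε · sin λ_s = sin 23.44° × sin 230.9° = -0.30870, so δ = -17.981°.
cos H₀ = −tan(-23.9°) tan(-17.981°) = -0.1438, H₀ = 1.7151 rad.
Bracket: H₀ sin φ sin δ + cos φ cos δ sin H₀ = 1.7151×-0.40514×-0.30870 + 0.91425×0.95116×0.98960 = 0.214502 + 0.860554 = 1.075056.
Inverse-square distance factor (a/d)² = 1.0238² = 1.048166.
Q̄ = (S₀/π) × 1.048166 × [bracket] = (1361/π) × 1.048166 × 1.075056 = 488.2 W/m².

Q̄ ≈ 488 W/m²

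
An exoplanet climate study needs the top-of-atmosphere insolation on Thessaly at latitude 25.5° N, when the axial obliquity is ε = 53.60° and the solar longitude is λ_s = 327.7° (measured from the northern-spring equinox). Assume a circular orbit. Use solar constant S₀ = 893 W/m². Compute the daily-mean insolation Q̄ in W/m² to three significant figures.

Q̄ ≈ 155 W/m²

Solar declination: sin δ = sin ε · sin λ_s = sin 53.60° × sin 327.7° = -0.43010, so δ = -25.474°.
cos H₀ = −tan(+25.5°) tan(-25.474°) = 0.2272, H₀ = 1.3416 rad.
Bracket: H₀ sin φ sin δ + cos φ cos δ sin H₀ = 1.3416×0.43051×-0.43010 + 0.90259×0.90278×0.97384 = -0.248414 + 0.793524 = 0.545110.
Q̄ = (S₀/π) × [bracket] = (893/π) × 0.545110 = 154.9 W/m².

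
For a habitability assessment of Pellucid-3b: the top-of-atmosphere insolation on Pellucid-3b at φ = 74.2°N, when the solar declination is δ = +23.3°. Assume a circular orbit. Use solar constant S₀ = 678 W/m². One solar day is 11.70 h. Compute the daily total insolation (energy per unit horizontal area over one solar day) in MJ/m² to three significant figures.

cos H₀ = −tan(+74.2°) tan(+23.300°) = -1.5219 ≤ −1 ⇒ polar day, H₀ = π.
Bracket: H₀ sin φ sin δ + cos φ cos δ sin H₀ = 3.1416×0.96222×0.39555 + 0.27228×0.91845×0.00000 = 1.195712 + 0.000000 = 1.195712.
Q̄ = (S₀/π) × [bracket] = (678/π) × 1.195712 = 258.05 W/m².
Daily total = Q̄ × 11.70 h × 3600 s/h = 258.05 × 11.70 × 3600 / 10⁶ = 10.87 MJ/m².

10.9 MJ/m²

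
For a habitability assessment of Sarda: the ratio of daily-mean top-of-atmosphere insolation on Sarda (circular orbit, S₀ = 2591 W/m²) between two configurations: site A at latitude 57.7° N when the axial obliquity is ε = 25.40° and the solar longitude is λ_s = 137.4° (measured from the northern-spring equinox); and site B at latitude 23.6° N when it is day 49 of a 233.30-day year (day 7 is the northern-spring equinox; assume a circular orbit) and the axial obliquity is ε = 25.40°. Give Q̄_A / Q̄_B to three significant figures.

— Configuration A (φ=+57.7°):
Solar declination: sin δ = sin ε · sin λ_s = sin 25.40° × sin 137.4° = 0.29034, so δ = +16.878°.
cos H₀ = −tan(+57.7°) tan(+16.878°) = -0.4799, H₀ = 2.0714 rad.
Bracket: H₀ sin φ sin δ + cos φ cos δ sin H₀ = 2.0714×0.84526×0.29034 + 0.53435×0.95692×0.87730 = 0.508348 + 0.448590 = 0.956938.
Q̄ = (S₀/π) × [bracket] = (2591/π) × 0.956938 = 789.23 W/m².
— Configuration B (φ=+23.6°):
Solar longitude: λ_s = 360° × (49 − 7)/233.30 = 64.809°.
sin δ = sin 25.40° × sin 64.809° = 0.38814, so δ = +22.839°.
cos H₀ = −tan(+23.6°) tan(+22.839°) = -0.1840, H₀ = 1.7559 rad.
Bracket: H₀ sin φ sin δ + cos φ cos δ sin H₀ = 1.7559×0.40035×0.38814 + 0.91636×0.92160×0.98293 = 0.272853 + 0.830101 = 1.102954.
Q̄ = (S₀/π) × [bracket] = (2591/π) × 1.102954 = 909.65 W/m².
Ratio Q̄_A / Q̄_B = 789.23 / 909.65 = 0.8676.

Q̄_A / Q̄_B ≈ 0.868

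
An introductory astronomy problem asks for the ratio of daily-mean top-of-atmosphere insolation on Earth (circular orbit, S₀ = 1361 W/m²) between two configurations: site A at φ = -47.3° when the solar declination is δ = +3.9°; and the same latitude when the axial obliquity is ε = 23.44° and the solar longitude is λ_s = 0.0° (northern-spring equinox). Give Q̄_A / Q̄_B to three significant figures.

— Configuration A (φ=-47.3°):
cos H₀ = −tan(-47.3°) tan(+3.900°) = 0.0739, H₀ = 1.4969 rad.
Bracket: H₀ sin φ sin δ + cos φ cos δ sin H₀ = 1.4969×-0.73491×0.06802 + 0.67816×0.99768×0.99727 = -0.074828 + 0.674740 = 0.599912.
Q̄ = (S₀/π) × [bracket] = (1361/π) × 0.599912 = 259.89 W/m².
— Configuration B (φ=-47.3°):
Solar declination: sin δ = sin ε · sin λ_s = sin 23.44° × sin 0.0° = 0.00000, so δ = +0.000°.
cos H₀ = −tan(-47.3°) tan(+0.000°) = 0.0000, H₀ = 1.5708 rad.
Bracket: H₀ sin φ sin δ + cos φ cos δ sin H₀ = 1.5708×-0.73491×0.00000 + 0.67816×1.00000×1.00000 = -0.000000 + 0.678160 = 0.678160.
Q̄ = (S₀/π) × [bracket] = (1361/π) × 0.678160 = 293.79 W/m².
Ratio Q̄_A / Q̄_B = 259.89 / 293.79 = 0.8846.

Q̄_A / Q̄_B ≈ 0.885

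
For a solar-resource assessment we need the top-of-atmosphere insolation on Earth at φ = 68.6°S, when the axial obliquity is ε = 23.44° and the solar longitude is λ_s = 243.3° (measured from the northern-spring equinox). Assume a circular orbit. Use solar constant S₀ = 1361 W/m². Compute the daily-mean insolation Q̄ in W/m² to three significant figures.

Q̄ ≈ 451 W/m²

Solar declination: sin δ = sin ε · sin λ_s = sin 23.44° × sin 243.3° = -0.35537, so δ = -20.816°.
cos H₀ = −tan(-68.6°) tan(-20.816°) = -0.9701, H₀ = 2.8966 rad.
Bracket: H₀ sin φ sin δ + cos φ cos δ sin H₀ = 2.8966×-0.93106×-0.35537 + 0.36488×0.93472×0.24258 = 0.958400 + 0.082734 = 1.041134.
Q̄ = (S₀/π) × [bracket] = (1361/π) × 1.041134 = 451.0 W/m².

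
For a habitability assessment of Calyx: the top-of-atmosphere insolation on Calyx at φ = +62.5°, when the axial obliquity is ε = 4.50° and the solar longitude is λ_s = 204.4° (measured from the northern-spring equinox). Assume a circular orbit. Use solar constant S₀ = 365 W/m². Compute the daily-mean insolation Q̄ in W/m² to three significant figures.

Solar declination: sin δ = sin ε · sin λ_s = sin 4.50° × sin 204.4° = -0.03241, so δ = -1.857°.
cos H₀ = −tan(+62.5°) tan(-1.857°) = 0.0623, H₀ = 1.5085 rad.
Bracket: H₀ sin φ sin δ + cos φ cos δ sin H₀ = 1.5085×0.88701×-0.03241 + 0.46175×0.99947×0.99806 = -0.043366 + 0.460610 = 0.417244.
Q̄ = (S₀/π) × [bracket] = (365/π) × 0.417244 = 48.48 W/m².

Q̄ ≈ 48.5 W/m²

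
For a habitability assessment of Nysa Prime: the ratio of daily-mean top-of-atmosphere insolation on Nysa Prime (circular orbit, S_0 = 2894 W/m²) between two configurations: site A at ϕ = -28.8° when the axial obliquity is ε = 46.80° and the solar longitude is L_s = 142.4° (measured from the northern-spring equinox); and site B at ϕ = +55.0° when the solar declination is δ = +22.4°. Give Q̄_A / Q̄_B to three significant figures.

— Configuration A (ϕ=-28.8°):
Solar declination: sin δ = sin ε · sin L_s = sin 46.80° × sin 142.4° = 0.44478, so δ = +26.409°.
cos h₀ = −tan(-28.8°) tan(+26.409°) = 0.2730, h₀ = 1.2943 rad.
Bracket: h₀ sin ϕ sin δ + cos ϕ cos δ sin h₀ = 1.2943×-0.48175×0.44478 + 0.87631×0.89564×0.96201 = -0.277333 + 0.755042 = 0.477709.
Q̄ = (S_0/π) × [bracket] = (2894/π) × 0.477709 = 440.06 W/m².
— Configuration B (ϕ=+55.0°):
cos h₀ = −tan(+55.0°) tan(+22.400°) = -0.5886, h₀ = 2.2002 rad.
Bracket: h₀ sin ϕ sin δ + cos ϕ cos δ sin h₀ = 2.2002×0.81915×0.38107 + 0.57358×0.92455×0.80840 = 0.686800 + 0.428697 = 1.115497.
Q̄ = (S_0/π) × [bracket] = (2894/π) × 1.115497 = 1027.6 W/m².
Ratio Q̄_A / Q̄_B = 440.06 / 1027.6 = 0.4282.

Q̄_A / Q̄_B ≈ 0.428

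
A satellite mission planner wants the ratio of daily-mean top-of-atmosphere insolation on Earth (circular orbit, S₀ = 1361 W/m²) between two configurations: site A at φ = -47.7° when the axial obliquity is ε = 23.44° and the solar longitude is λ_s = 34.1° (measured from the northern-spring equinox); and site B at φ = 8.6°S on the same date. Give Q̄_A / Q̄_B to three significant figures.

Q̄_A / Q̄_B ≈ 0.458

— Configuration A (φ=-47.7°):
Solar declination: sin δ = sin ε · sin λ_s = sin 23.44° × sin 34.1° = 0.22302, so δ = +12.886°.
cos H₀ = −tan(-47.7°) tan(+12.886°) = 0.2514, H₀ = 1.3166 rad.
Bracket: H₀ sin φ sin δ + cos φ cos δ sin H₀ = 1.3166×-0.73963×0.22302 + 0.67301×0.97481×0.96788 = -0.217176 + 0.634984 = 0.417808.
Q̄ = (S₀/π) × [bracket] = (1361/π) × 0.417808 = 181.00 W/m².
— Configuration B (φ=-8.6°):
cos H₀ = −tan(-8.6°) tan(+12.886°) = 0.0346, H₀ = 1.5362 rad.
Bracket: H₀ sin φ sin δ + cos φ cos δ sin H₀ = 1.5362×-0.14954×0.22302 + 0.98876×0.97481×0.99940 = -0.051233 + 0.963275 = 0.912042.
Q̄ = (S₀/π) × [bracket] = (1361/π) × 0.912042 = 395.11 W/m².
Ratio Q̄_A / Q̄_B = 181.00 / 395.11 = 0.4581.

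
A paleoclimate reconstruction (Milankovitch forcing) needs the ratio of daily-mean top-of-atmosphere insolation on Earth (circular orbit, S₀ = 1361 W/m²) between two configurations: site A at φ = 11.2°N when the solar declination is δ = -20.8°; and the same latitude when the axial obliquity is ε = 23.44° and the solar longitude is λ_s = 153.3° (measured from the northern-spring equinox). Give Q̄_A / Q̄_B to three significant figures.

Q̄_A / Q̄_B ≈ 0.795

— Configuration A (φ=+11.2°):
cos H₀ = −tan(+11.2°) tan(-20.800°) = 0.0752, H₀ = 1.4955 rad.
Bracket: H₀ sin φ sin δ + cos φ cos δ sin H₀ = 1.4955×0.19423×-0.35511 + 0.98096×0.93483×0.99717 = -0.103149 + 0.914436 = 0.811287.
Q̄ = (S₀/π) × [bracket] = (1361/π) × 0.811287 = 351.47 W/m².
— Configuration B (φ=+11.2°):
Solar declination: sin δ = sin ε · sin λ_s = sin 23.44° × sin 153.3° = 0.17873, so δ = +10.296°.
cos H₀ = −tan(+11.2°) tan(+10.296°) = -0.0360, H₀ = 1.6068 rad.
Bracket: H₀ sin φ sin δ + cos φ cos δ sin H₀ = 1.6068×0.19423×0.17873 + 0.98096×0.98390×0.99935 = 0.055780 + 0.964539 = 1.020319.
Q̄ = (S₀/π) × [bracket] = (1361/π) × 1.020319 = 442.02 W/m².
Ratio Q̄_A / Q̄_B = 351.47 / 442.02 = 0.7951.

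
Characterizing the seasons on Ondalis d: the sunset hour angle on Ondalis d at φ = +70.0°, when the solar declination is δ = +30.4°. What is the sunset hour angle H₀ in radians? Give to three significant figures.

H₀ = 3.14 rad

Sunrise equation: cos H₀ = −tan φ · tan δ = -1.6119 ≤ −1, so the host star never sets (polar day) and H₀ = π.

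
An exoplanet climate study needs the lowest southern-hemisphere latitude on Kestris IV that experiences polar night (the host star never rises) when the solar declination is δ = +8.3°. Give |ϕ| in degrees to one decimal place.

|ϕ| = 81.7°

Polar night requires cos h₀ = −tan ϕ tan δ ≥ 1, i.e. tan ϕ tan δ ≤ −1.
The boundary is |tan ϕ| · |tan δ| = 1, so |ϕ| = 90° − |δ| = 90° − 8.3° = 81.7° in the southern hemisphere.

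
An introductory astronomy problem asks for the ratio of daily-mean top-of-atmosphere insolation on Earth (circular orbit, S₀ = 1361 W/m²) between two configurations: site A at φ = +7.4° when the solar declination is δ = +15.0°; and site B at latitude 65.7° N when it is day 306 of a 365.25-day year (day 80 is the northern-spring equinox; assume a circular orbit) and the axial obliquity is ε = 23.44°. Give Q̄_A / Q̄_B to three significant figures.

— Configuration A (φ=+7.4°):
cos H₀ = −tan(+7.4°) tan(+15.000°) = -0.0348, H₀ = 1.6056 rad.
Bracket: H₀ sin φ sin δ + cos φ cos δ sin H₀ = 1.6056×0.12880×0.25882 + 0.99167×0.96593×0.99939 = 0.053524 + 0.957299 = 1.010823.
Q̄ = (S₀/π) × [bracket] = (1361/π) × 1.010823 = 437.91 W/m².
— Configuration B (φ=+65.7°):
Solar longitude: λ_s = 360° × (306 − 80)/365.25 = 222.752°.
sin δ = sin 23.44° × sin 222.752° = -0.27003, so δ = -15.666°.
cos H₀ = −tan(+65.7°) tan(-15.666°) = 0.6211, H₀ = 0.9006 rad.
Bracket: H₀ sin φ sin δ + cos φ cos δ sin H₀ = 0.9006×0.91140×-0.27003 + 0.41151×0.96285×0.78372 = -0.221642 + 0.310527 = 0.088885.
Q̄ = (S₀/π) × [bracket] = (1361/π) × 0.088885 = 38.507 W/m².
Ratio Q̄_A / Q̄_B = 437.91 / 38.507 = 11.37.

Q̄_A / Q̄_B ≈ 11.4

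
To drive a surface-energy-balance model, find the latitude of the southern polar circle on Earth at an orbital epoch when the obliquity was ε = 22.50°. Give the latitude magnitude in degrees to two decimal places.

The polar circle is the lowest latitude that experiences at least one full rotation of continuous darkness at the northern-summer solstice; it lies at |ϕ| = 90° − ε = 90° − 22.50° = 67.50°.

67.50°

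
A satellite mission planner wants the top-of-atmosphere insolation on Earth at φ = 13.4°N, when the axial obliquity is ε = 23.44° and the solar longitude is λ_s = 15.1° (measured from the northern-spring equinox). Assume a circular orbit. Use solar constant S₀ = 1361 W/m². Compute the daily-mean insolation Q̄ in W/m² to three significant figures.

Solar declination: sin δ = sin ε · sin λ_s = sin 23.44° × sin 15.1° = 0.10363, so δ = +5.948°.
cos H₀ = −tan(+13.4°) tan(+5.948°) = -0.0248, H₀ = 1.5956 rad.
Bracket: H₀ sin φ sin δ + cos φ cos δ sin H₀ = 1.5956×0.23175×0.10363 + 0.97278×0.99462×0.99969 = 0.038320 + 0.967247 = 1.005567.
Q̄ = (S₀/π) × [bracket] = (1361/π) × 1.005567 = 435.6 W/m².

Q̄ ≈ 436 W/m²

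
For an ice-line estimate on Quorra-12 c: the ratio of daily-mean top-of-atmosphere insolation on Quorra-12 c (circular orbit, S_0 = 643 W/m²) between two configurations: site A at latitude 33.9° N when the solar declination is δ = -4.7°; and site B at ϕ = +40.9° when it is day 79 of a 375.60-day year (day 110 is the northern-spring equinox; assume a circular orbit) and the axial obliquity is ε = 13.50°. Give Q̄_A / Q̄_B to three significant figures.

Q̄_A / Q̄_B ≈ 1.19

— Configuration A (ϕ=+33.9°):
cos h₀ = −tan(+33.9°) tan(-4.700°) = 0.0552, h₀ = 1.5155 rad.
Bracket: h₀ sin ϕ sin δ + cos ϕ cos δ sin h₀ = 1.5155×0.55775×-0.08194 + 0.83001×0.99664×0.99847 = -0.069261 + 0.825956 = 0.756695.
Q̄ = (S_0/π) × [bracket] = (643/π) × 0.756695 = 154.88 W/m².
— Configuration B (ϕ=+40.9°):
Solar longitude: L_s = 360° × (79 − 110)/375.60 = -29.712°, i.e. -29.712° + 360° = 330.288°.
sin δ = sin 13.50° × sin 330.288° = -0.11571, so δ = -6.644°.
cos h₀ = −tan(+40.9°) tan(-6.644°) = 0.1009, h₀ = 1.4697 rad.
Bracket: h₀ sin ϕ sin δ + cos ϕ cos δ sin h₀ = 1.4697×0.65474×-0.11571 + 0.75585×0.99328×0.99490 = -0.111344 + 0.746942 = 0.635598.
Q̄ = (S_0/π) × [bracket] = (643/π) × 0.635598 = 130.09 W/m².
Ratio Q̄_A / Q̄_B = 154.88 / 130.09 = 1.191.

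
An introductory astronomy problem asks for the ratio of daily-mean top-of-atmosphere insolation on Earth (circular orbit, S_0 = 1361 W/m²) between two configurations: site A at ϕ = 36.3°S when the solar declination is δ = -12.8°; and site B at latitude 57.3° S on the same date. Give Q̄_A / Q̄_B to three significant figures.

Q̄_A / Q̄_B ≈ 1.18

— Configuration A (ϕ=-36.3°):
cos h₀ = −tan(-36.3°) tan(-12.800°) = -0.1669, h₀ = 1.7385 rad.
Bracket: h₀ sin ϕ sin δ + cos ϕ cos δ sin h₀ = 1.7385×-0.59201×-0.22155 + 0.80593×0.97515×0.98598 = 0.228021 + 0.774884 = 1.002905.
Q̄ = (S_0/π) × [bracket] = (1361/π) × 1.002905 = 434.48 W/m².
— Configuration B (ϕ=-57.3°):
cos h₀ = −tan(-57.3°) tan(-12.800°) = -0.3539, h₀ = 1.9325 rad.
Bracket: h₀ sin ϕ sin δ + cos ϕ cos δ sin h₀ = 1.9325×-0.84151×-0.22155 + 0.54024×0.97515×0.93529 = 0.360289 + 0.492725 = 0.853014.
Q̄ = (S_0/π) × [bracket] = (1361/π) × 0.853014 = 369.54 W/m².
Ratio Q̄_A / Q̄_B = 434.48 / 369.54 = 1.176.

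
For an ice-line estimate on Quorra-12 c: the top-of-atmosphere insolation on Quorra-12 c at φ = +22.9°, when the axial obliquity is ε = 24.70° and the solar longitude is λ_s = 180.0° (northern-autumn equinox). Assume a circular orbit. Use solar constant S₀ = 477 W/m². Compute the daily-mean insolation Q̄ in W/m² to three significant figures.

Solar declination: sin δ = sin ε · sin λ_s = sin 24.70° × sin 180.0° = 0.00000, so δ = +0.000°.
cos H₀ = −tan(+22.9°) tan(+0.000°) = -0.0000, H₀ = 1.5708 rad.
Bracket: H₀ sin φ sin δ + cos φ cos δ sin H₀ = 1.5708×0.38912×0.00000 + 0.92119×1.00000×1.00000 = 0.000000 + 0.921190 = 0.921190.
Q̄ = (S₀/π) × [bracket] = (477/π) × 0.921190 = 139.9 W/m².

Q̄ ≈ 140 W/m²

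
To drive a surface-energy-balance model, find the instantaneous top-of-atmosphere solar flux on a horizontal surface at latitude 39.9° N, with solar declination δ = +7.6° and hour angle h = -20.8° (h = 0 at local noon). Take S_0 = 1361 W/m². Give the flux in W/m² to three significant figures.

1.08e+03 W/m²

cos θ_z = sin ϕ sin δ + cos ϕ cos δ cos h = 0.084836 + 0.710866 = 0.795702.
Flux = S_0 · cos θ_z = 1361 × 0.795702 = 1083 W/m².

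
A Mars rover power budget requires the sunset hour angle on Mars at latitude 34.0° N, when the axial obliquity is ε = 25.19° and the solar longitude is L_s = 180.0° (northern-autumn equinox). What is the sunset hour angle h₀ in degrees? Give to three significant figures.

h₀ = 90.0°

Solar declination: sin δ = sin ε · sin L_s = sin 25.19° × sin 180.0° = 0.00000, so δ = +0.000°.
cos h₀ = −tan ϕ · tan δ = −tan(+34.0°) × tan(+0.000°) = -0.0000, so h₀ = 1.5708 rad = 90.00°.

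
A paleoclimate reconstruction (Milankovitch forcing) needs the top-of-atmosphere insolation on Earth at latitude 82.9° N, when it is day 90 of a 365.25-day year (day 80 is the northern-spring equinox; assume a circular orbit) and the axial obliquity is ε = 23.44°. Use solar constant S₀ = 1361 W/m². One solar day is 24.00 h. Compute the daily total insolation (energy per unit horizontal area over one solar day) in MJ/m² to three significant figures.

9.30 MJ/m²

Solar longitude: λ_s = 360° × (90 − 80)/365.25 = 9.856°.
sin δ = sin 23.44° × sin 9.856° = 0.06809, so δ = +3.904°.
cos H₀ = −tan(+82.9°) tan(+3.904°) = -0.5479, H₀ = 2.1507 rad.
Bracket: H₀ sin φ sin δ + cos φ cos δ sin H₀ = 2.1507×0.99233×0.06809 + 0.12360×0.99768×0.83651 = 0.145318 + 0.103153 = 0.248471.
Q̄ = (S₀/π) × [bracket] = (1361/π) × 0.248471 = 107.64 W/m².
Daily total = Q̄ × 24.00 h × 3600 s/h = 107.64 × 24.00 × 3600 / 10⁶ = 9.300 MJ/m².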